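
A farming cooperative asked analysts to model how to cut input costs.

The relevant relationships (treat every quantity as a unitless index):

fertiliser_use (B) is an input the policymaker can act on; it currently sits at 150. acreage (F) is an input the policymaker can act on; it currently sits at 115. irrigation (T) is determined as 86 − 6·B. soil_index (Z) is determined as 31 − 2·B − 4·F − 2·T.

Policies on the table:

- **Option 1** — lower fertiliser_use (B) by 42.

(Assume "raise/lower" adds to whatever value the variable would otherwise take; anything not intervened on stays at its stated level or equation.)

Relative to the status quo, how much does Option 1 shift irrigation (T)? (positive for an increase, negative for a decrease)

Baseline:
  B = 150
  T = 86 − 6·150 = -814
Option 1 (B − 42):
  B = 150 − 42 = 108
  T = 86 − 6·108 = -562
Change in T: -562 − (-814) = 252

252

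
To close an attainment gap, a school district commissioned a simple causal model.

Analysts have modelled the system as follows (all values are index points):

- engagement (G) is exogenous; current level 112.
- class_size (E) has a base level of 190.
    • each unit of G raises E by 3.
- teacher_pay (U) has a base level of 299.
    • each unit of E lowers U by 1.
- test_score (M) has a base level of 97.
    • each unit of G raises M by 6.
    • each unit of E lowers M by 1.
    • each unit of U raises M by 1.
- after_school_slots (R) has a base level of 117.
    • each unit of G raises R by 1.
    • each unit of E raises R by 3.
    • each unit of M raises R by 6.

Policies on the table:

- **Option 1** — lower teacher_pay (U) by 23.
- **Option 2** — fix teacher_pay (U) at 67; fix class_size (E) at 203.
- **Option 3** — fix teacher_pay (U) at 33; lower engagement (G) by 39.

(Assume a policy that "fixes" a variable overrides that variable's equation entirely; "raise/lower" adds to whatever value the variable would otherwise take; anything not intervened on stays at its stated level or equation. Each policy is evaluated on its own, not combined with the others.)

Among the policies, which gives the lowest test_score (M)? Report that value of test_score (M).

Option 1 (U − 23):
  G = 112
  E = 190 + 3·112 = 526
  U = 299 − 526 (−23 from intervention) = -250
  M = 97 + 6·112 − 526 + (-250) = -7
Option 2 (U := 67, E := 203):
  G = 112
  E = 203
  U = 67
  M = 97 + 6·112 − 203 + 67 = 633
Option 3 (U := 33, G − 39):
  G = 112 − 39 = 73
  E = 190 + 3·73 = 409
  U = 33
  M = 97 + 6·73 − 409 + 33 = 159
Comparing — Option 1: M=-7, Option 2: M=633, Option 3: M=159. Lowest is -7 (Option 1).

-7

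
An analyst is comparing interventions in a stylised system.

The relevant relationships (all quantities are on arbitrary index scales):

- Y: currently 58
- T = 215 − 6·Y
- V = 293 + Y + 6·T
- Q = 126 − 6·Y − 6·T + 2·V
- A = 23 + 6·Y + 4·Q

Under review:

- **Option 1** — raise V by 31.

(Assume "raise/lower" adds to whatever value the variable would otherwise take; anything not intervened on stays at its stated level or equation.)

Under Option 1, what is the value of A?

Option 1 (V + 31):
  Y = 58
  T = 215 − 6·58 = -133
  V = 293 + 58 + 6·(-133) (+31 from intervention) = -416
  Q = 126 − 6·58 − 6·(-133) + 2·(-416) = -256
  A = 23 + 6·58 + 4·(-256) = -653

-653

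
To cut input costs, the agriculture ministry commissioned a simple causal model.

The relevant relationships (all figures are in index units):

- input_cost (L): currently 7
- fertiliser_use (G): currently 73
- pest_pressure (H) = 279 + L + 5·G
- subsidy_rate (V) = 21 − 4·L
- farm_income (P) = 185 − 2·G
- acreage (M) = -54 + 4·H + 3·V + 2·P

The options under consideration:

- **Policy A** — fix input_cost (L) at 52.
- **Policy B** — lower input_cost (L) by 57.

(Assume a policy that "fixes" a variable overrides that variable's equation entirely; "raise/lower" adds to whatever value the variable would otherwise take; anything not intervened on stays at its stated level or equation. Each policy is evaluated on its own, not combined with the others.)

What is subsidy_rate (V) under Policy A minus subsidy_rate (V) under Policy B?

-408

Policy A (L := 52):
  L = 52
  V = 21 − 4·52 = -187
Policy B (L − 57):
  L = 7 − 57 = -50
  V = 21 − 4·(-50) = 221
V: -187 − 221 = -408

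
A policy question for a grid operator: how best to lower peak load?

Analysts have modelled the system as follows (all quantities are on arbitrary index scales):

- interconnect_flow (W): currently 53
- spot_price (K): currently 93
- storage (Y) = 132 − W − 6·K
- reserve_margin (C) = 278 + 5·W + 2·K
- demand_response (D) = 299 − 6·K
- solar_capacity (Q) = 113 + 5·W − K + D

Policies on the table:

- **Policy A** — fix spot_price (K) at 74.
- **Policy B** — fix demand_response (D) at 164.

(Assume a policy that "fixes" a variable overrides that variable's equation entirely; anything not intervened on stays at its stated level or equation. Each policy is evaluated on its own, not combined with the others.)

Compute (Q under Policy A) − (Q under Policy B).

-290

Policy A (K := 74):
  W = 53
  K = 74
  D = 299 − 6·74 = -145
  Q = 113 + 5·53 − 74 + (-145) = 159
Policy B (D := 164):
  W = 53
  K = 93
  D = 164
  Q = 113 + 5·53 − 93 + 164 = 449
Q: 159 − 449 = -290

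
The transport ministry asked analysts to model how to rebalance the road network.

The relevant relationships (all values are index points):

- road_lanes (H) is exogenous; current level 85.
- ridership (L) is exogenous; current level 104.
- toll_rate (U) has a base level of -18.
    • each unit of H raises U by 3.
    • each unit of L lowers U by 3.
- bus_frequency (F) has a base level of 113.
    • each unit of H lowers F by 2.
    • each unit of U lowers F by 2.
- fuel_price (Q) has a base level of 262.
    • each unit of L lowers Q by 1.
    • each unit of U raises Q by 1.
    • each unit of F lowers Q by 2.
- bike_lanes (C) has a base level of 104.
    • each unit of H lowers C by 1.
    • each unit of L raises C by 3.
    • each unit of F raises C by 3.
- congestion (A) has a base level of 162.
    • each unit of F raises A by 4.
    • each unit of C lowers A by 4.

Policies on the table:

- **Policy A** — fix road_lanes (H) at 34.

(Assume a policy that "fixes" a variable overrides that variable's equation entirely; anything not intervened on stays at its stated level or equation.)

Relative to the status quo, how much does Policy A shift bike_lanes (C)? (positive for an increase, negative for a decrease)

Baseline:
  H = 85
  L = 104
  U = -18 + 3·85 − 3·104 = -75
  F = 113 − 2·85 − 2·(-75) = 93
  C = 104 − 85 + 3·104 + 3·93 = 610
Policy A (H := 34):
  H = 34
  L = 104
  U = -18 + 3·34 − 3·104 = -228
  F = 113 − 2·34 − 2·(-228) = 501
  C = 104 − 34 + 3·104 + 3·501 = 1885
Change in C: 1885 − 610 = 1275

1275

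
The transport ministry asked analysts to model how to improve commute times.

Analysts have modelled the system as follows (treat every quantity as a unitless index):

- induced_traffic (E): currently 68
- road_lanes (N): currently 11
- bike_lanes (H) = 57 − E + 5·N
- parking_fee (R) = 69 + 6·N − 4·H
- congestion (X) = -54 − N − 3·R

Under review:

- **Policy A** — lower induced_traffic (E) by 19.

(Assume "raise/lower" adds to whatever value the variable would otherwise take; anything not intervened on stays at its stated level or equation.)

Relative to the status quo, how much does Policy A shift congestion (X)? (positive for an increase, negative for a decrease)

Baseline:
  E = 68
  N = 11
  H = 57 − 68 + 5·11 = 44
  R = 69 + 6·11 − 4·44 = -41
  X = -54 − 11 − 3·(-41) = 58
Policy A (E − 19):
  E = 68 − 19 = 49
  N = 11
  H = 57 − 49 + 5·11 = 63
  R = 69 + 6·11 − 4·63 = -117
  X = -54 − 11 − 3·(-117) = 286
Change in X: 286 − 58 = 228

228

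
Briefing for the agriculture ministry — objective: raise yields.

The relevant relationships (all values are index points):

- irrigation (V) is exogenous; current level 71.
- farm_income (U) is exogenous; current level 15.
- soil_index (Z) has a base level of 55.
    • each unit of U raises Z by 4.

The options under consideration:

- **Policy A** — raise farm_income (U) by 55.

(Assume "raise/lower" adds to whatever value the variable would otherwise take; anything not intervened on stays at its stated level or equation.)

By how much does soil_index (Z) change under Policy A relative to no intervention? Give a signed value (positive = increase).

Baseline:
  U = 15
  Z = 55 + 4·15 = 115
Policy A (U + 55):
  U = 15 + 55 = 70
  Z = 55 + 4·70 = 335
Change in Z: 335 − 115 = 220

220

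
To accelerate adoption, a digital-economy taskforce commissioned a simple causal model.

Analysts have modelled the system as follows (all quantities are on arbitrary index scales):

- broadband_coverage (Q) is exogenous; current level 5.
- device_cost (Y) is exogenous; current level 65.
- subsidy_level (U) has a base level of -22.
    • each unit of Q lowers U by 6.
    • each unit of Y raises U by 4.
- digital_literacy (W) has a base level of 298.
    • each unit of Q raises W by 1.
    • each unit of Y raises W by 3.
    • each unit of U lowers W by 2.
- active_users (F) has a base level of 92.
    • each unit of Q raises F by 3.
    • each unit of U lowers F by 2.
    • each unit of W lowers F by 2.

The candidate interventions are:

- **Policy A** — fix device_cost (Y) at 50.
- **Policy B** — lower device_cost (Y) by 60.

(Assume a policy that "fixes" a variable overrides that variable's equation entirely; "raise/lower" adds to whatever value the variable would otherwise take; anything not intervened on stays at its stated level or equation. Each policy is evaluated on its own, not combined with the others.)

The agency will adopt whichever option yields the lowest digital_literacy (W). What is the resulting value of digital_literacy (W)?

157

Policy A (Y := 50):
  Q = 5
  Y = 50
  U = -22 − 6·5 + 4·50 = 148
  W = 298 + 5 + 3·50 − 2·148 = 157
Policy B (Y − 60):
  Q = 5
  Y = 65 − 60 = 5
  U = -22 − 6·5 + 4·5 = -32
  W = 298 + 5 + 3·5 − 2·(-32) = 382
Comparing — Policy A: W=157, Policy B: W=382. Lowest is 157 (Policy A).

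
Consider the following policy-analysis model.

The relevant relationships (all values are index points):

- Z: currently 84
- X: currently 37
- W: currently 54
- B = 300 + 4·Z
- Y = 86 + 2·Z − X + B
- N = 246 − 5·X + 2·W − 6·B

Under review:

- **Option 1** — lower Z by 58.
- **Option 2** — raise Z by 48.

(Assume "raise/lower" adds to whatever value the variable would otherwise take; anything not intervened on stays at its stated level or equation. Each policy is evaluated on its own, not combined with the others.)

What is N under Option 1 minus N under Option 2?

Option 1 (Z − 58):
  Z = 84 − 58 = 26
  X = 37
  W = 54
  B = 300 + 4·26 = 404
  N = 246 − 5·37 + 2·54 − 6·404 = -2255
Option 2 (Z + 48):
  Z = 84 + 48 = 132
  X = 37
  W = 54
  B = 300 + 4·132 = 828
  N = 246 − 5·37 + 2·54 − 6·828 = -4799
N: -2255 − (-4799) = 2544

2544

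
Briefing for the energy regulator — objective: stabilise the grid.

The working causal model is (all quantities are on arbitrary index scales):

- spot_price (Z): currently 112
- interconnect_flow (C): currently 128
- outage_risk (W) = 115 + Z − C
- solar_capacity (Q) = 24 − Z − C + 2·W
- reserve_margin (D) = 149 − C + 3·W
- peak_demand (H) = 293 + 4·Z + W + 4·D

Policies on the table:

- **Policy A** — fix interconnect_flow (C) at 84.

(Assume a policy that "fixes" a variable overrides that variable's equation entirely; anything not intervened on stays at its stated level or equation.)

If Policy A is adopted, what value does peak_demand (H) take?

2860

Policy A (C := 84):
  Z = 112
  C = 84
  W = 115 + 112 − 84 = 143
  D = 149 − 84 + 3·143 = 494
  H = 293 + 4·112 + 143 + 4·494 = 2860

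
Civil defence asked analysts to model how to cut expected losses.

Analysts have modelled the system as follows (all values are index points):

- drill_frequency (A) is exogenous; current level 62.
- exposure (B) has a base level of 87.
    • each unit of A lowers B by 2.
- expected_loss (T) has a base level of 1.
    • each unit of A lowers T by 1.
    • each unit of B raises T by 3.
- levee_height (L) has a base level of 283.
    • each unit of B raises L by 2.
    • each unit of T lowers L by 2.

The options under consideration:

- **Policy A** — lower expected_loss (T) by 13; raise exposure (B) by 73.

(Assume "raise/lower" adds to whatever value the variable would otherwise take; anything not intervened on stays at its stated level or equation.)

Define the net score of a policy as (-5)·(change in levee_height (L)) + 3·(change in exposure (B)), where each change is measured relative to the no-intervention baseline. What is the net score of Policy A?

1549

Baseline:
  A = 62
  B = 87 − 2·62 = -37
  T = 1 − 62 + 3·(-37) = -172
  L = 283 + 2·(-37) − 2·(-172) = 553
Policy A (T − 13, B + 73):
  A = 62
  B = 87 − 2·62 (+73 from intervention) = 36
  T = 1 − 62 + 3·36 (−13 from intervention) = 34
  L = 283 + 2·36 − 2·34 = 287
ΔL = 287 − 553 = -266; ΔB = 36 − (-37) = 73
Score = (-5)·(-266) + 3·73 = 1549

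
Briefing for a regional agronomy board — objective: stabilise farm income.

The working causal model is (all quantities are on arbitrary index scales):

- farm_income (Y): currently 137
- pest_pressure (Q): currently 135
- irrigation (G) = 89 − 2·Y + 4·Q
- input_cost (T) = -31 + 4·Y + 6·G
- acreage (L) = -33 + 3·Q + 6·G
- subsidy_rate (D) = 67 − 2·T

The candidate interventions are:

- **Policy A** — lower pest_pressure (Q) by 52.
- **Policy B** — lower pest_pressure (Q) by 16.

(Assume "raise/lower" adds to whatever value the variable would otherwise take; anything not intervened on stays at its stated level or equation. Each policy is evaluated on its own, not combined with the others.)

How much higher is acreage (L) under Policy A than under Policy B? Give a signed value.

Policy A (Q − 52):
  Y = 137
  Q = 135 − 52 = 83
  G = 89 − 2·137 + 4·83 = 147
  L = -33 + 3·83 + 6·147 = 1098
Policy B (Q − 16):
  Y = 137
  Q = 135 − 16 = 119
  G = 89 − 2·137 + 4·119 = 291
  L = -33 + 3·119 + 6·291 = 2070
L: 1098 − 2070 = -972

-972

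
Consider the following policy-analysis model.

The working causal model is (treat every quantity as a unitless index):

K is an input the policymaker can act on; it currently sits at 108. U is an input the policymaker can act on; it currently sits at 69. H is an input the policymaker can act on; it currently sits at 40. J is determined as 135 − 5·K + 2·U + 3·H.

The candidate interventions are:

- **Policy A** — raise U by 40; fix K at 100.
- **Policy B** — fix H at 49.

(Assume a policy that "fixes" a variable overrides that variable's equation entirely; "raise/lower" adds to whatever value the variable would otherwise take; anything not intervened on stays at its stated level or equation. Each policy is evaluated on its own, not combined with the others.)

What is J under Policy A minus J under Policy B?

Policy A (U + 40, K := 100):
  K = 100
  U = 69 + 40 = 109
  H = 40
  J = 135 − 5·100 + 2·109 + 3·40 = -27
Policy B (H := 49):
  K = 108
  U = 69
  H = 49
  J = 135 − 5·108 + 2·69 + 3·49 = -120
J: -27 − (-120) = 93

93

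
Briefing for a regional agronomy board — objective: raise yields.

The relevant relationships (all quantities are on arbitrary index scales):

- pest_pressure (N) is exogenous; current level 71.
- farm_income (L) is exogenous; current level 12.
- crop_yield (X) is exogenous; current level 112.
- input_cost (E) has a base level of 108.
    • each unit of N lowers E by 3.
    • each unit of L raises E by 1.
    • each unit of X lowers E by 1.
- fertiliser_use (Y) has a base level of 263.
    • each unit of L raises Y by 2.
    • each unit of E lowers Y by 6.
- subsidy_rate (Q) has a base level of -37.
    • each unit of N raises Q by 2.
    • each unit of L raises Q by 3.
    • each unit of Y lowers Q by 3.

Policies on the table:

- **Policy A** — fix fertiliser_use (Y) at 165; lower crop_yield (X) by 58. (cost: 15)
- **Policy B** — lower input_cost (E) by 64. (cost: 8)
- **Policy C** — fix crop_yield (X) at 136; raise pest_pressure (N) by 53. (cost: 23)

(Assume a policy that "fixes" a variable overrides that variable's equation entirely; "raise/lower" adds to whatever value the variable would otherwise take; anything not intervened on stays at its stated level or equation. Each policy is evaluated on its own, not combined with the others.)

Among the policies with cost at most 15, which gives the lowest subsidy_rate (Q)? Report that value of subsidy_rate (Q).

-5562

Policy A (Y := 165, X − 58):
  N = 71
  L = 12
  X = 112 − 58 = 54
  E = 108 − 3·71 + 12 − 54 = -147
  Y = 165
  Q = -37 + 2·71 + 3·12 − 3·165 = -354
Policy B (E − 64):
  N = 71
  L = 12
  X = 112
  E = 108 − 3·71 + 12 − 112 (−64 from intervention) = -269
  Y = 263 + 2·12 − 6·(-269) = 1901
  Q = -37 + 2·71 + 3·12 − 3·1901 = -5562
Comparing — Policy A: Q=-354, Policy B: Q=-5562. Lowest is -5562 (Policy B).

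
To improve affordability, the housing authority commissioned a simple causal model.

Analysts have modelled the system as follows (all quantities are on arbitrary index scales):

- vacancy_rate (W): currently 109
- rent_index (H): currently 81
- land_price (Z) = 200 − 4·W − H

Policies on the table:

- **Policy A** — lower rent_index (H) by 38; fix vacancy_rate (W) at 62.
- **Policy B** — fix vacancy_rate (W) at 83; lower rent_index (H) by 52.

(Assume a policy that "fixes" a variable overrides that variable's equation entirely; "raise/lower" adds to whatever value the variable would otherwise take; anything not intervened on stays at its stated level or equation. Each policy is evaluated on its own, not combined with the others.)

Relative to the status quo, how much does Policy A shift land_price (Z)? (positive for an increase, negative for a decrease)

Baseline:
  W = 109
  H = 81
  Z = 200 − 4·109 − 81 = -317
Policy A (H − 38, W := 62):
  W = 62
  H = 81 − 38 = 43
  Z = 200 − 4·62 − 43 = -91
Change in Z: -91 − (-317) = 226

226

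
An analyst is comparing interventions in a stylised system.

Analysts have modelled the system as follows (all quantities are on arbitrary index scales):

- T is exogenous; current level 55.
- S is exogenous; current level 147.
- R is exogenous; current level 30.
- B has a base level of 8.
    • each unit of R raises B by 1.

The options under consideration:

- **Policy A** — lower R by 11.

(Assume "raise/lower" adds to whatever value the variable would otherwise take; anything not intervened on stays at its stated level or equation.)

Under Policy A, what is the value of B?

27

Policy A (R − 11):
  R = 30 − 11 = 19
  B = 8 + 19 = 27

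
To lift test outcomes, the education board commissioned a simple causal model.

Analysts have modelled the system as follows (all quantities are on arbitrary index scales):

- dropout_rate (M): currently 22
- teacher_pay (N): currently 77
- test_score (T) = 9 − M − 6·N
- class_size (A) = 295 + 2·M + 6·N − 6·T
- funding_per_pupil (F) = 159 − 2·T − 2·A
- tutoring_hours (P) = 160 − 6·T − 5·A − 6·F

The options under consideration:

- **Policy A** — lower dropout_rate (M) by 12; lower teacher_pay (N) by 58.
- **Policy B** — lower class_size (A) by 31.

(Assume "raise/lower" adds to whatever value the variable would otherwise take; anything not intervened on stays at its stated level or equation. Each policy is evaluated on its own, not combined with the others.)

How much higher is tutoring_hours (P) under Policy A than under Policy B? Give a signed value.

-15347

Policy A (M − 12, N − 58):
  M = 22 − 12 = 10
  N = 77 − 58 = 19
  T = 9 − 10 − 6·19 = -115
  A = 295 + 2·10 + 6·19 − 6·(-115) = 1119
  F = 159 − 2·(-115) − 2·1119 = -1849
  P = 160 − 6·(-115) − 5·1119 − 6·(-1849) = 6349
Policy B (A − 31):
  M = 22
  N = 77
  T = 9 − 22 − 6·77 = -475
  A = 295 + 2·22 + 6·77 − 6·(-475) (−31 from intervention) = 3620
  F = 159 − 2·(-475) − 2·3620 = -6131
  P = 160 − 6·(-475) − 5·3620 − 6·(-6131) = 21696
P: 6349 − 21696 = -15347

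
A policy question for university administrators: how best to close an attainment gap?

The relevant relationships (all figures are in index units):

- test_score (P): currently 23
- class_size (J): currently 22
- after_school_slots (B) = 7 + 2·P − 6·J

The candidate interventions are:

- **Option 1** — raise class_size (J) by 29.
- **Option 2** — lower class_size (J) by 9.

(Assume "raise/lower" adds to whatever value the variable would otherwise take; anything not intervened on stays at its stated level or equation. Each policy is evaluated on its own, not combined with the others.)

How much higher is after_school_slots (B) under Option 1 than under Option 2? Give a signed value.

-228

Option 1 (J + 29):
  P = 23
  J = 22 + 29 = 51
  B = 7 + 2·23 − 6·51 = -253
Option 2 (J − 9):
  P = 23
  J = 22 − 9 = 13
  B = 7 + 2·23 − 6·13 = -25
B: -253 − (-25) = -228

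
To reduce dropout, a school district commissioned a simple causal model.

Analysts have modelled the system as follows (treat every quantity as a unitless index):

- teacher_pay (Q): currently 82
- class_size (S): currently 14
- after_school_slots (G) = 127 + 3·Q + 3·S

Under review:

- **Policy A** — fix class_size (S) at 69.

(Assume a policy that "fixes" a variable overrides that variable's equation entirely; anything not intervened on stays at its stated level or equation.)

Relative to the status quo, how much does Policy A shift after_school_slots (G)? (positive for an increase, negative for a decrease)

Baseline:
  Q = 82
  S = 14
  G = 127 + 3·82 + 3·14 = 415
Policy A (S := 69):
  Q = 82
  S = 69
  G = 127 + 3·82 + 3·69 = 580
Change in G: 580 − 415 = 165

165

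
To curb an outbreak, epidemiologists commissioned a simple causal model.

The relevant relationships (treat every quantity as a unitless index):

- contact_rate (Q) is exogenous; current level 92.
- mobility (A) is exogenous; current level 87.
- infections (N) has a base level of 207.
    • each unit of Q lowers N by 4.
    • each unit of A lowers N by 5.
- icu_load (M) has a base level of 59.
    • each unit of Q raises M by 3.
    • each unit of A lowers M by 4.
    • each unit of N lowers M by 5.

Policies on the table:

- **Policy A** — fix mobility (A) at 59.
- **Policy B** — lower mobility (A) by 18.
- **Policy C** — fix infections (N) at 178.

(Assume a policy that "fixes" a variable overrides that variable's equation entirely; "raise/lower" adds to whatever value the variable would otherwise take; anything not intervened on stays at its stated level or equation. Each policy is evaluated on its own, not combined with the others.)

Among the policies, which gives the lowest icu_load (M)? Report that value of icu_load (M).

-903

Policy A (A := 59):
  Q = 92
  A = 59
  N = 207 − 4·92 − 5·59 = -456
  M = 59 + 3·92 − 4·59 − 5·(-456) = 2379
Policy B (A − 18):
  Q = 92
  A = 87 − 18 = 69
  N = 207 − 4·92 − 5·69 = -506
  M = 59 + 3·92 − 4·69 − 5·(-506) = 2589
Policy C (N := 178):
  Q = 92
  A = 87
  N = 178
  M = 59 + 3·92 − 4·87 − 5·178 = -903
Comparing — Policy A: M=2379, Policy B: M=2589, Policy C: M=-903. Lowest is -903 (Policy C).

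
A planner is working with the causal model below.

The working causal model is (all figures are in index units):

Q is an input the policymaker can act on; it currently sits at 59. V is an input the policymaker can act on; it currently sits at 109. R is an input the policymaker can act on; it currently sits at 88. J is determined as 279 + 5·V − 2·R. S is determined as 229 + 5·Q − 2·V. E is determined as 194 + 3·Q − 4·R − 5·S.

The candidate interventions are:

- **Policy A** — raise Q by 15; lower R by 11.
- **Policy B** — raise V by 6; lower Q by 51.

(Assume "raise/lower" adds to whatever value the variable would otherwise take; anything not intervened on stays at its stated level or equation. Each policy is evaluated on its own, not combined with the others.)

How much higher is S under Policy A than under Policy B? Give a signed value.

Policy A (Q + 15, R − 11):
  Q = 59 + 15 = 74
  V = 109
  S = 229 + 5·74 − 2·109 = 381
Policy B (V + 6, Q − 51):
  Q = 59 − 51 = 8
  V = 109 + 6 = 115
  S = 229 + 5·8 − 2·115 = 39
S: 381 − 39 = 342

342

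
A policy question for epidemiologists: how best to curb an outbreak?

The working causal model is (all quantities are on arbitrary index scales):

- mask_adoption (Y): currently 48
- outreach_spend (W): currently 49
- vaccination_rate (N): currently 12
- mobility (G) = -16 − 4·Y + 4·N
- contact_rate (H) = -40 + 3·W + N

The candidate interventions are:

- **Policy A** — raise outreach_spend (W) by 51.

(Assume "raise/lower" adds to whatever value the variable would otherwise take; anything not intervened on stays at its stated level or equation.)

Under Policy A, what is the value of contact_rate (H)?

272

Policy A (W + 51):
  W = 49 + 51 = 100
  N = 12
  H = -40 + 3·100 + 12 = 272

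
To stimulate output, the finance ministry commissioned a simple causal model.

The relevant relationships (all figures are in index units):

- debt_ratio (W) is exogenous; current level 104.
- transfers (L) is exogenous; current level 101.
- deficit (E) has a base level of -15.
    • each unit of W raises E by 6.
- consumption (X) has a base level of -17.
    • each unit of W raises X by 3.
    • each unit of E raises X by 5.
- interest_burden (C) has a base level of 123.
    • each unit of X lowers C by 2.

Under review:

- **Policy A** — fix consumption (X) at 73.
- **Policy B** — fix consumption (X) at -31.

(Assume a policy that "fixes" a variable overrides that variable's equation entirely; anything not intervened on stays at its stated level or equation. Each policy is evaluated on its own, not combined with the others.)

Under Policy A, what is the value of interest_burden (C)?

Policy A (X := 73):
  W = 104
  E = -15 + 6·104 = 609
  X = 73
  C = 123 − 2·73 = -23

-23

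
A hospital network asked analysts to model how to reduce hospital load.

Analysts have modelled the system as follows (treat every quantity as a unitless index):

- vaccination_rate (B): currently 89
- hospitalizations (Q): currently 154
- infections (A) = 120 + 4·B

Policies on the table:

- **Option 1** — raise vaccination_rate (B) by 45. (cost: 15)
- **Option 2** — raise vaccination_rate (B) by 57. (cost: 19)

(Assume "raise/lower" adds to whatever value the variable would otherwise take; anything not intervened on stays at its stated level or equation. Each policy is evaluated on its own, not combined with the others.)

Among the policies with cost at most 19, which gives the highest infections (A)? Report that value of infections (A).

704

Option 1 (B + 45):
  B = 89 + 45 = 134
  A = 120 + 4·134 = 656
Option 2 (B + 57):
  B = 89 + 57 = 146
  A = 120 + 4·146 = 704
Comparing — Option 1: A=656, Option 2: A=704. Highest is 704 (Option 2).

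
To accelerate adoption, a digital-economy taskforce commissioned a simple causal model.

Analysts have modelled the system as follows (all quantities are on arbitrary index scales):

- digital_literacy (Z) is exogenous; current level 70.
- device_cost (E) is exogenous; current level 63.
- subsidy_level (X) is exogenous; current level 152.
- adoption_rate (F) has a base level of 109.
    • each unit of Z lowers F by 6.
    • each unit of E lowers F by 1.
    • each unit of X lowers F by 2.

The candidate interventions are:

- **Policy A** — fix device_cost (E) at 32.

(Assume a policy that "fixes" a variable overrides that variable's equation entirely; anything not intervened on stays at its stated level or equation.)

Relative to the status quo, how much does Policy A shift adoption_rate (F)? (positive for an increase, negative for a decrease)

Baseline:
  Z = 70
  E = 63
  X = 152
  F = 109 − 6·70 − 63 − 2·152 = -678
Policy A (E := 32):
  Z = 70
  E = 32
  X = 152
  F = 109 − 6·70 − 32 − 2·152 = -647
Change in F: -647 − (-678) = 31

31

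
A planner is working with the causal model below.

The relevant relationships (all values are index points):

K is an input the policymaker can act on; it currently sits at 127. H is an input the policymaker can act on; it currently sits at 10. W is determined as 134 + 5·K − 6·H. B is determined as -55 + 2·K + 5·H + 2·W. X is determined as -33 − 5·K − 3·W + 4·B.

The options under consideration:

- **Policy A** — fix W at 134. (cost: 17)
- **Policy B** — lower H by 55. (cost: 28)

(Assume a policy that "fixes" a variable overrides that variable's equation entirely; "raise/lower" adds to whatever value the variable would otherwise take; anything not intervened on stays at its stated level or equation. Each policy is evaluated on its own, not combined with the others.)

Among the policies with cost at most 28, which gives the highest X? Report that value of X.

Policy A (W := 134):
  K = 127
  H = 10
  W = 134
  B = -55 + 2·127 + 5·10 + 2·134 = 517
  X = -33 − 5·127 − 3·134 + 4·517 = 998
Policy B (H − 55):
  K = 127
  H = 10 − 55 = -45
  W = 134 + 5·127 − 6·(-45) = 1039
  B = -55 + 2·127 + 5·(-45) + 2·1039 = 2052
  X = -33 − 5·127 − 3·1039 + 4·2052 = 4423
Comparing — Policy A: X=998, Policy B: X=4423. Highest is 4423 (Policy B).

4423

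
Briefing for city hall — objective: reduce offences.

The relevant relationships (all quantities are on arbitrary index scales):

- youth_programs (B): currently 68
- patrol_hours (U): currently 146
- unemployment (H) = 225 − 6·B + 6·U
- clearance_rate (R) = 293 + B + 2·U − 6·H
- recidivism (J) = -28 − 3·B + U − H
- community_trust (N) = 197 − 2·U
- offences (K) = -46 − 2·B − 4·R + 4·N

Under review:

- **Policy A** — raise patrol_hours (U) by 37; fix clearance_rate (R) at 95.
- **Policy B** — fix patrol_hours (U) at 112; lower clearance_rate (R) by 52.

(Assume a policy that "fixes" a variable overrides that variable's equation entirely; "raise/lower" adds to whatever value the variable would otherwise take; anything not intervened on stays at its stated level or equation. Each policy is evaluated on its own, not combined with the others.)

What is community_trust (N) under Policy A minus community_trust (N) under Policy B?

Policy A (U + 37, R := 95):
  U = 146 + 37 = 183
  N = 197 − 2·183 = -169
Policy B (U := 112, R − 52):
  U = 112
  N = 197 − 2·112 = -27
N: -169 − (-27) = -142

-142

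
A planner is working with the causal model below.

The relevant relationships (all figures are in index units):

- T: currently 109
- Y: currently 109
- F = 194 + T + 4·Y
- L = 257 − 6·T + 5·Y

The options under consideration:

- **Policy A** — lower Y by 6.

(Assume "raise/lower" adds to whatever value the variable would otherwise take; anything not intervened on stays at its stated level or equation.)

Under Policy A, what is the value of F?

Policy A (Y − 6):
  T = 109
  Y = 109 − 6 = 103
  F = 194 + 109 + 4·103 = 715

715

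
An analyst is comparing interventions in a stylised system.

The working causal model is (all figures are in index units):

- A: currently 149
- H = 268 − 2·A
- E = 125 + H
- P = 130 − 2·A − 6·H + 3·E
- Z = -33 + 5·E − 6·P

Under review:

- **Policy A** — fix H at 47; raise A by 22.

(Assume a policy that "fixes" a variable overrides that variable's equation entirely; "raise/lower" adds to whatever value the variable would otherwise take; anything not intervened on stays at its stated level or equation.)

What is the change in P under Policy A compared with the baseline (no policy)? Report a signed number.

Baseline:
  A = 149
  H = 268 − 2·149 = -30
  E = 125 + (-30) = 95
  P = 130 − 2·149 − 6·(-30) + 3·95 = 297
Policy A (H := 47, A + 22):
  A = 149 + 22 = 171
  H = 47
  E = 125 + 47 = 172
  P = 130 − 2·171 − 6·47 + 3·172 = 22
Change in P: 22 − 297 = -275

-275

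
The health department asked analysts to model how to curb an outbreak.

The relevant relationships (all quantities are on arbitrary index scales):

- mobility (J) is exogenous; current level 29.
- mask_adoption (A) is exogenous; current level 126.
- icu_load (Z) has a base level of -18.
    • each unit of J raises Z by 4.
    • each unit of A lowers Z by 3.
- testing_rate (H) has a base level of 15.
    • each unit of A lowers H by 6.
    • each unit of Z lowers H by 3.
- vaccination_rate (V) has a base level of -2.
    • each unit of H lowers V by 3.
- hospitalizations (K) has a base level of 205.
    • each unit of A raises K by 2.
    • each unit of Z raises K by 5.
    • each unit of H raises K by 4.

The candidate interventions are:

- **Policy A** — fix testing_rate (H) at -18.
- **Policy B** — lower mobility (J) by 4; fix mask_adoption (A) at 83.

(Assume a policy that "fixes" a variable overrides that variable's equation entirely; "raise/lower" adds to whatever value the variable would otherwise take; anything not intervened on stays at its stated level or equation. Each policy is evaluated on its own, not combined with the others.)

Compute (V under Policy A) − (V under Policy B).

Policy A (H := -18):
  J = 29
  A = 126
  Z = -18 + 4·29 − 3·126 = -280
  H = -18
  V = -2 − 3·(-18) = 52
Policy B (J − 4, A := 83):
  J = 29 − 4 = 25
  A = 83
  Z = -18 + 4·25 − 3·83 = -167
  H = 15 − 6·83 − 3·(-167) = 18
  V = -2 − 3·18 = -56
V: 52 − (-56) = 108

108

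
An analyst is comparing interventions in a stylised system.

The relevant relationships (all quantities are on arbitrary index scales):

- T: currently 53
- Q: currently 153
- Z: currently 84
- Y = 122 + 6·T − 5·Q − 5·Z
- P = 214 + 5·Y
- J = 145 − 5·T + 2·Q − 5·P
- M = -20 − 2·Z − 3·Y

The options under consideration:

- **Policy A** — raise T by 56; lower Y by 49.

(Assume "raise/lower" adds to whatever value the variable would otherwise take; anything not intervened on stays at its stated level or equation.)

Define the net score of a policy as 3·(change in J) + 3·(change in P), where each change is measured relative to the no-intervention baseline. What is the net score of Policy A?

-18060

Baseline:
  T = 53
  Q = 153
  Z = 84
  Y = 122 + 6·53 − 5·153 − 5·84 = -745
  P = 214 + 5·(-745) = -3511
  J = 145 − 5·53 + 2·153 − 5·(-3511) = 17741
Policy A (T + 56, Y − 49):
  T = 53 + 56 = 109
  Q = 153
  Z = 84
  Y = 122 + 6·109 − 5·153 − 5·84 (−49 from intervention) = -458
  P = 214 + 5·(-458) = -2076
  J = 145 − 5·109 + 2·153 − 5·(-2076) = 10286
ΔJ = 10286 − 17741 = -7455; ΔP = -2076 − (-3511) = 1435
Score = 3·(-7455) + 3·1435 = -18060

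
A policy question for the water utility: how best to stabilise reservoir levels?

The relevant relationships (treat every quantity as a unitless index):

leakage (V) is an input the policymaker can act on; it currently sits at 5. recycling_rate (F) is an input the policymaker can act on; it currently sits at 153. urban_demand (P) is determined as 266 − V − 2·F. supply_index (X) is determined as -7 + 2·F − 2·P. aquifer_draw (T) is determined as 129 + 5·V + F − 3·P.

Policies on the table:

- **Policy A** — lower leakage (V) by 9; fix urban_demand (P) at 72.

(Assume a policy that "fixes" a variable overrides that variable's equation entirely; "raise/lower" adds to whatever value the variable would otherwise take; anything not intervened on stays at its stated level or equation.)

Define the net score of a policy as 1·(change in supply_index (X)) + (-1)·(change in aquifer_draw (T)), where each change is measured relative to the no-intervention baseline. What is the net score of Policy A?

Baseline:
  V = 5
  F = 153
  P = 266 − 5 − 2·153 = -45
  X = -7 + 2·153 − 2·(-45) = 389
  T = 129 + 5·5 + 153 − 3·(-45) = 442
Policy A (V − 9, P := 72):
  V = 5 − 9 = -4
  F = 153
  P = 72
  X = -7 + 2·153 − 2·72 = 155
  T = 129 + 5·(-4) + 153 − 3·72 = 46
ΔX = 155 − 389 = -234; ΔT = 46 − 442 = -396
Score = 1·(-234) + (-1)·(-396) = 162

162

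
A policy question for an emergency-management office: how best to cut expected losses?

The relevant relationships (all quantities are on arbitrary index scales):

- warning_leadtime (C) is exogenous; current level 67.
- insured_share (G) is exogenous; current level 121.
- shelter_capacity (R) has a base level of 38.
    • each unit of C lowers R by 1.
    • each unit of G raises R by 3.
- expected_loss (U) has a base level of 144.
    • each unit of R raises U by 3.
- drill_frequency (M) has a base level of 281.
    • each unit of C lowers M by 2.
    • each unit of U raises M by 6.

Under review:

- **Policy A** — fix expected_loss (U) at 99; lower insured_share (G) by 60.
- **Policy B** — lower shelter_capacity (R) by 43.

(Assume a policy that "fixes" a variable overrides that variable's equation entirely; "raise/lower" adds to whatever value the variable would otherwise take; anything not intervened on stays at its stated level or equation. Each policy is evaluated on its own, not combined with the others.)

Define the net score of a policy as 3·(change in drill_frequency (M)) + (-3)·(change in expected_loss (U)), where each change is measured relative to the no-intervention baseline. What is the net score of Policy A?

-15705

Baseline:
  C = 67
  G = 121
  R = 38 − 67 + 3·121 = 334
  U = 144 + 3·334 = 1146
  M = 281 − 2·67 + 6·1146 = 7023
Policy A (U := 99, G − 60):
  C = 67
  G = 121 − 60 = 61
  R = 38 − 67 + 3·61 = 154
  U = 99
  M = 281 − 2·67 + 6·99 = 741
ΔM = 741 − 7023 = -6282; ΔU = 99 − 1146 = -1047
Score = 3·(-6282) + (-3)·(-1047) = -15705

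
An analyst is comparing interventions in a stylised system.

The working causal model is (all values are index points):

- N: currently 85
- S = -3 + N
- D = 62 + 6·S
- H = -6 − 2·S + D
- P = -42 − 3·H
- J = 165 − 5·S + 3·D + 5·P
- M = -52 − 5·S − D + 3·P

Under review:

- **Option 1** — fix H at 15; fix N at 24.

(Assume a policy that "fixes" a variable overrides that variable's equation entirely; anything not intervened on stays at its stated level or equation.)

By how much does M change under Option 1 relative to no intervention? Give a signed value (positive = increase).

Baseline:
  N = 85
  S = -3 + 85 = 82
  D = 62 + 6·82 = 554
  H = -6 − 2·82 + 554 = 384
  P = -42 − 3·384 = -1194
  M = -52 − 5·82 − 554 + 3·(-1194) = -4598
Option 1 (H := 15, N := 24):
  N = 24
  S = -3 + 24 = 21
  D = 62 + 6·21 = 188
  H = 15
  P = -42 − 3·15 = -87
  M = -52 − 5·21 − 188 + 3·(-87) = -606
Change in M: -606 − (-4598) = 3992

3992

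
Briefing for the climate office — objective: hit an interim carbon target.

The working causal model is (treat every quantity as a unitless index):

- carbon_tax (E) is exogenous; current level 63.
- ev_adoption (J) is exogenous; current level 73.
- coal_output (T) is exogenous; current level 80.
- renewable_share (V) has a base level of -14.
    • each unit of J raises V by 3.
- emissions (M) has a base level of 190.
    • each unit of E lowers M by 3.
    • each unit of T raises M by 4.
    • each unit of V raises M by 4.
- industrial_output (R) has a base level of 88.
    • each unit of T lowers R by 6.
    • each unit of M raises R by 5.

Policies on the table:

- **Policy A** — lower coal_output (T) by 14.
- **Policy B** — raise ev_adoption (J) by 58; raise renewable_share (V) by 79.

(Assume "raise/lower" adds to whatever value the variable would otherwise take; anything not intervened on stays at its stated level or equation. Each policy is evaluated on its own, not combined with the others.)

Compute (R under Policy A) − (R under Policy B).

-5256

Policy A (T − 14):
  E = 63
  J = 73
  T = 80 − 14 = 66
  V = -14 + 3·73 = 205
  M = 190 − 3·63 + 4·66 + 4·205 = 1085
  R = 88 − 6·66 + 5·1085 = 5117
Policy B (J + 58, V + 79):
  E = 63
  J = 73 + 58 = 131
  T = 80
  V = -14 + 3·131 (+79 from intervention) = 458
  M = 190 − 3·63 + 4·80 + 4·458 = 2153
  R = 88 − 6·80 + 5·2153 = 10373
R: 5117 − 10373 = -5256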